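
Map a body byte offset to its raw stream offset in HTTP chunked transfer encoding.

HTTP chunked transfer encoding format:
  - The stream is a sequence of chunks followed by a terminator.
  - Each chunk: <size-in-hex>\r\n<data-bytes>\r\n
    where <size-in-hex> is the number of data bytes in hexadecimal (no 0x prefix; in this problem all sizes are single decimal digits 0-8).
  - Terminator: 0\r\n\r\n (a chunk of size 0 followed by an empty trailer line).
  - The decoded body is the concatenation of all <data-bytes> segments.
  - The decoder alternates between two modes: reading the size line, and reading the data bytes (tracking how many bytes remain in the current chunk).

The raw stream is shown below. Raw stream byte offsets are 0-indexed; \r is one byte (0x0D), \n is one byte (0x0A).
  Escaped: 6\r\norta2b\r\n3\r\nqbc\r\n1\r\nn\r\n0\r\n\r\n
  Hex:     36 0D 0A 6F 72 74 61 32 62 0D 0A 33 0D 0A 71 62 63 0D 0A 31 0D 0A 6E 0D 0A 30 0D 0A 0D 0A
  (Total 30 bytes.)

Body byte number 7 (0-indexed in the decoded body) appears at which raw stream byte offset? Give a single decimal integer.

Chunk 1: stream[0..1]='6' size=0x6=6, data at stream[3..9]='orta2b' -> body[0..6], body so far='orta2b'
Chunk 2: stream[11..12]='3' size=0x3=3, data at stream[14..17]='qbc' -> body[6..9], body so far='orta2bqbc'
Chunk 3: stream[19..20]='1' size=0x1=1, data at stream[22..23]='n' -> body[9..10], body so far='orta2bqbcn'
Chunk 4: stream[25..26]='0' size=0 (terminator). Final body='orta2bqbcn' (10 bytes)
Body byte 7 at stream offset 15

Answer: 15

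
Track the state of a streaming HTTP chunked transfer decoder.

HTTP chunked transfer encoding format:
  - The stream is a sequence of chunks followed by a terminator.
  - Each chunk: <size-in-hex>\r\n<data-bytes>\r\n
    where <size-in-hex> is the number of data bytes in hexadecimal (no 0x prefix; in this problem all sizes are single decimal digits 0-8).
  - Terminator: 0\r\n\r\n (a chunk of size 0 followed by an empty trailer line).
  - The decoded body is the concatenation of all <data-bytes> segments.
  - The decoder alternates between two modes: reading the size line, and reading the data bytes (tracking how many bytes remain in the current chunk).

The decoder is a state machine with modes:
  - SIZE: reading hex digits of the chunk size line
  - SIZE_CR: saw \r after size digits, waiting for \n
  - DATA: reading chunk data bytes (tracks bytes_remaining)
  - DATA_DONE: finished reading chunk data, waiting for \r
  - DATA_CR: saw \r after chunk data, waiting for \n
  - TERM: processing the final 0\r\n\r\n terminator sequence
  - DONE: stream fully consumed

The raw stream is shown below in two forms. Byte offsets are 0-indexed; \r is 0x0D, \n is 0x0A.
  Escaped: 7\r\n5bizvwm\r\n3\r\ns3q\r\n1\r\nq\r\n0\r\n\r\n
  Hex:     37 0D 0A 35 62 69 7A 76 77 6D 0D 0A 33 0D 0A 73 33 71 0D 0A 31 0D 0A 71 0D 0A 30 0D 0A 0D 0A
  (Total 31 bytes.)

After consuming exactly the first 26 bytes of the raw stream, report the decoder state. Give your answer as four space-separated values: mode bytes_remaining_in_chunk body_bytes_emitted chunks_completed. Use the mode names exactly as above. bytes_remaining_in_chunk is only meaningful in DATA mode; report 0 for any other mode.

Byte 0 = '7': mode=SIZE remaining=0 emitted=0 chunks_done=0
Byte 1 = 0x0D: mode=SIZE_CR remaining=0 emitted=0 chunks_done=0
Byte 2 = 0x0A: mode=DATA remaining=7 emitted=0 chunks_done=0
Byte 3 = '5': mode=DATA remaining=6 emitted=1 chunks_done=0
Byte 4 = 'b': mode=DATA remaining=5 emitted=2 chunks_done=0
Byte 5 = 'i': mode=DATA remaining=4 emitted=3 chunks_done=0
Byte 6 = 'z': mode=DATA remaining=3 emitted=4 chunks_done=0
Byte 7 = 'v': mode=DATA remaining=2 emitted=5 chunks_done=0
Byte 8 = 'w': mode=DATA remaining=1 emitted=6 chunks_done=0
Byte 9 = 'm': mode=DATA_DONE remaining=0 emitted=7 chunks_done=0
Byte 10 = 0x0D: mode=DATA_CR remaining=0 emitted=7 chunks_done=0
Byte 11 = 0x0A: mode=SIZE remaining=0 emitted=7 chunks_done=1
Byte 12 = '3': mode=SIZE remaining=0 emitted=7 chunks_done=1
Byte 13 = 0x0D: mode=SIZE_CR remaining=0 emitted=7 chunks_done=1
Byte 14 = 0x0A: mode=DATA remaining=3 emitted=7 chunks_done=1
Byte 15 = 's': mode=DATA remaining=2 emitted=8 chunks_done=1
Byte 16 = '3': mode=DATA remaining=1 emitted=9 chunks_done=1
Byte 17 = 'q': mode=DATA_DONE remaining=0 emitted=10 chunks_done=1
Byte 18 = 0x0D: mode=DATA_CR remaining=0 emitted=10 chunks_done=1
Byte 19 = 0x0A: mode=SIZE remaining=0 emitted=10 chunks_done=2
Byte 20 = '1': mode=SIZE remaining=0 emitted=10 chunks_done=2
Byte 21 = 0x0D: mode=SIZE_CR remaining=0 emitted=10 chunks_done=2
Byte 22 = 0x0A: mode=DATA remaining=1 emitted=10 chunks_done=2
Byte 23 = 'q': mode=DATA_DONE remaining=0 emitted=11 chunks_done=2
Byte 24 = 0x0D: mode=DATA_CR remaining=0 emitted=11 chunks_done=2
Byte 25 = 0x0A: mode=SIZE remaining=0 emitted=11 chunks_done=3

Answer: SIZE 0 11 3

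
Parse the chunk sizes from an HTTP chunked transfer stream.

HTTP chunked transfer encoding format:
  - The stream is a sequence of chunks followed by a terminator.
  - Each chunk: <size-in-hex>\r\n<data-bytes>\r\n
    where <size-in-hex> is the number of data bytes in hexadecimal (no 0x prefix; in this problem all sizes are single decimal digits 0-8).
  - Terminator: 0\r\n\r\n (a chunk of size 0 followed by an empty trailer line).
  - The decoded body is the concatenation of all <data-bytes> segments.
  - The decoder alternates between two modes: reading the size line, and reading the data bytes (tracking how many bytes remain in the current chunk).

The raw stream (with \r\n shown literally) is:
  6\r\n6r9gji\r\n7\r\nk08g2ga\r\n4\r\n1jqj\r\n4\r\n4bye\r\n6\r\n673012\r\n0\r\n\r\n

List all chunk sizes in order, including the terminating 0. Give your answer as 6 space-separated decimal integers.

Chunk 1: stream[0..1]='6' size=0x6=6, data at stream[3..9]='6r9gji' -> body[0..6], body so far='6r9gji'
Chunk 2: stream[11..12]='7' size=0x7=7, data at stream[14..21]='k08g2ga' -> body[6..13], body so far='6r9gjik08g2ga'
Chunk 3: stream[23..24]='4' size=0x4=4, data at stream[26..30]='1jqj' -> body[13..17], body so far='6r9gjik08g2ga1jqj'
Chunk 4: stream[32..33]='4' size=0x4=4, data at stream[35..39]='4bye' -> body[17..21], body so far='6r9gjik08g2ga1jqj4bye'
Chunk 5: stream[41..42]='6' size=0x6=6, data at stream[44..50]='673012' -> body[21..27], body so far='6r9gjik08g2ga1jqj4bye673012'
Chunk 6: stream[52..53]='0' size=0 (terminator). Final body='6r9gjik08g2ga1jqj4bye673012' (27 bytes)

Answer: 6 7 4 4 6 0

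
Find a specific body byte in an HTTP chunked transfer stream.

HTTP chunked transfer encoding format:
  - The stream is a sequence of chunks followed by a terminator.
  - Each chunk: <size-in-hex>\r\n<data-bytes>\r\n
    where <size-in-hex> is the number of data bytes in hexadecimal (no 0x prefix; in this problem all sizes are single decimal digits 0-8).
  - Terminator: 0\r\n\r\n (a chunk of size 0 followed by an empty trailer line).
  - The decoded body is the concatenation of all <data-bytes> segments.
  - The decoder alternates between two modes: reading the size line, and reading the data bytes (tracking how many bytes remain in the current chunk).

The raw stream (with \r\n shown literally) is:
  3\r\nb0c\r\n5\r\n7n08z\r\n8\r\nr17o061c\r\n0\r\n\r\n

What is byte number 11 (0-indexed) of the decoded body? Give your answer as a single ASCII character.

Chunk 1: stream[0..1]='3' size=0x3=3, data at stream[3..6]='b0c' -> body[0..3], body so far='b0c'
Chunk 2: stream[8..9]='5' size=0x5=5, data at stream[11..16]='7n08z' -> body[3..8], body so far='b0c7n08z'
Chunk 3: stream[18..19]='8' size=0x8=8, data at stream[21..29]='r17o061c' -> body[8..16], body so far='b0c7n08zr17o061c'
Chunk 4: stream[31..32]='0' size=0 (terminator). Final body='b0c7n08zr17o061c' (16 bytes)
Body byte 11 = 'o'

Answer: o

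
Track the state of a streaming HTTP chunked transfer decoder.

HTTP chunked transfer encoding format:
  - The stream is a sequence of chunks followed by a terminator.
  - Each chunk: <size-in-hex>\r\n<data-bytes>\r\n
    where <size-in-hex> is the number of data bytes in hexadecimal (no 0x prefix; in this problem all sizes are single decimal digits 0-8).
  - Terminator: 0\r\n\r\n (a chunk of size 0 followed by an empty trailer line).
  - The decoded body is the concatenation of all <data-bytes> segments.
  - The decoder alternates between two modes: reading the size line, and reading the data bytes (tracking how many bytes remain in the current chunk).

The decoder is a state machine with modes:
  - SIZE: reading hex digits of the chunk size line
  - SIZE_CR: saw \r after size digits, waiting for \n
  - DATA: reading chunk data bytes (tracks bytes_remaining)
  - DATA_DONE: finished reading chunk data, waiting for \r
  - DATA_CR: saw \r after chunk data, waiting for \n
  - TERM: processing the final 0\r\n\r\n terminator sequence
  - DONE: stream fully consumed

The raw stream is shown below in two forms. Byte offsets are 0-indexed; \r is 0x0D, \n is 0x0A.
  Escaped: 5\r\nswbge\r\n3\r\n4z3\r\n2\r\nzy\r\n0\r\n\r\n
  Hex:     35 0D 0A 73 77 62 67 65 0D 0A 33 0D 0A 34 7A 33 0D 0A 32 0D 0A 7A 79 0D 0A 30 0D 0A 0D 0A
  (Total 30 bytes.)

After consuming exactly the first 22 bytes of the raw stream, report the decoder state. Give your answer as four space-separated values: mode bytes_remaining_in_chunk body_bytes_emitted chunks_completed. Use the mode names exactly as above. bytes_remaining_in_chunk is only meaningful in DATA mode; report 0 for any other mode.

Byte 0 = '5': mode=SIZE remaining=0 emitted=0 chunks_done=0
Byte 1 = 0x0D: mode=SIZE_CR remaining=0 emitted=0 chunks_done=0
Byte 2 = 0x0A: mode=DATA remaining=5 emitted=0 chunks_done=0
Byte 3 = 's': mode=DATA remaining=4 emitted=1 chunks_done=0
Byte 4 = 'w': mode=DATA remaining=3 emitted=2 chunks_done=0
Byte 5 = 'b': mode=DATA remaining=2 emitted=3 chunks_done=0
Byte 6 = 'g': mode=DATA remaining=1 emitted=4 chunks_done=0
Byte 7 = 'e': mode=DATA_DONE remaining=0 emitted=5 chunks_done=0
Byte 8 = 0x0D: mode=DATA_CR remaining=0 emitted=5 chunks_done=0
Byte 9 = 0x0A: mode=SIZE remaining=0 emitted=5 chunks_done=1
Byte 10 = '3': mode=SIZE remaining=0 emitted=5 chunks_done=1
Byte 11 = 0x0D: mode=SIZE_CR remaining=0 emitted=5 chunks_done=1
Byte 12 = 0x0A: mode=DATA remaining=3 emitted=5 chunks_done=1
Byte 13 = '4': mode=DATA remaining=2 emitted=6 chunks_done=1
Byte 14 = 'z': mode=DATA remaining=1 emitted=7 chunks_done=1
Byte 15 = '3': mode=DATA_DONE remaining=0 emitted=8 chunks_done=1
Byte 16 = 0x0D: mode=DATA_CR remaining=0 emitted=8 chunks_done=1
Byte 17 = 0x0A: mode=SIZE remaining=0 emitted=8 chunks_done=2
Byte 18 = '2': mode=SIZE remaining=0 emitted=8 chunks_done=2
Byte 19 = 0x0D: mode=SIZE_CR remaining=0 emitted=8 chunks_done=2
Byte 20 = 0x0A: mode=DATA remaining=2 emitted=8 chunks_done=2
Byte 21 = 'z': mode=DATA remaining=1 emitted=9 chunks_done=2

Answer: DATA 1 9 2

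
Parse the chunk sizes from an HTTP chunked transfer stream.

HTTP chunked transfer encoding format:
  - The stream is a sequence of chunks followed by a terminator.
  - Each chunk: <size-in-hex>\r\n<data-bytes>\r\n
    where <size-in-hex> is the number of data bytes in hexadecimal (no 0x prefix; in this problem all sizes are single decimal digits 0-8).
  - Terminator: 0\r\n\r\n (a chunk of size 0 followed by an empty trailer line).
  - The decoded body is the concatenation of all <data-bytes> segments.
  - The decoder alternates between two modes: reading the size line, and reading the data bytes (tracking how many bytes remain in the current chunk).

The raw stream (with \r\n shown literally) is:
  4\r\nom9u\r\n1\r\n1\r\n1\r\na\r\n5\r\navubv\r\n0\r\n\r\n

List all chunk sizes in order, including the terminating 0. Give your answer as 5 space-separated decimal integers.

Answer: 4 1 1 5 0

Derivation:
Chunk 1: stream[0..1]='4' size=0x4=4, data at stream[3..7]='om9u' -> body[0..4], body so far='om9u'
Chunk 2: stream[9..10]='1' size=0x1=1, data at stream[12..13]='1' -> body[4..5], body so far='om9u1'
Chunk 3: stream[15..16]='1' size=0x1=1, data at stream[18..19]='a' -> body[5..6], body so far='om9u1a'
Chunk 4: stream[21..22]='5' size=0x5=5, data at stream[24..29]='avubv' -> body[6..11], body so far='om9u1aavubv'
Chunk 5: stream[31..32]='0' size=0 (terminator). Final body='om9u1aavubv' (11 bytes)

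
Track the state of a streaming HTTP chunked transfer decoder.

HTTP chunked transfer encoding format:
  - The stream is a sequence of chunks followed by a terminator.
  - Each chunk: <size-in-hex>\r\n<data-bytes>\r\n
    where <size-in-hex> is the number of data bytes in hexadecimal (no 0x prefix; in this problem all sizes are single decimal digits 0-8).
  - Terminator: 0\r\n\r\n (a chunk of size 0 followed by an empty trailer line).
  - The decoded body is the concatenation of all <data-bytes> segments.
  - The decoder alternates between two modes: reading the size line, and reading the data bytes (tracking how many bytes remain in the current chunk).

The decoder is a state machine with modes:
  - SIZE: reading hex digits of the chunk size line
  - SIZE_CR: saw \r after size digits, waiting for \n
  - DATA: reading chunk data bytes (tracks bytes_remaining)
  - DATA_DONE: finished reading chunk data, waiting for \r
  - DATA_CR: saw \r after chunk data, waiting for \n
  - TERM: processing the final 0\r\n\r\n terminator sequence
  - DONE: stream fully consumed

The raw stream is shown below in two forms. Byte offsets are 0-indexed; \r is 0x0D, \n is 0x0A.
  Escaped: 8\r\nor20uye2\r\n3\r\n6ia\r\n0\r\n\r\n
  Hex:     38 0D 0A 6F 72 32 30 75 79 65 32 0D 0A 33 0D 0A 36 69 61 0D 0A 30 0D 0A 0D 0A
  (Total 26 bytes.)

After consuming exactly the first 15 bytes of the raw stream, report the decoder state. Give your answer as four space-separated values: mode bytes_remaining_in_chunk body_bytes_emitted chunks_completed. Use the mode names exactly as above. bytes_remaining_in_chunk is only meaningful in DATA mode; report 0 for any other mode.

Answer: SIZE_CR 0 8 1

Derivation:
Byte 0 = '8': mode=SIZE remaining=0 emitted=0 chunks_done=0
Byte 1 = 0x0D: mode=SIZE_CR remaining=0 emitted=0 chunks_done=0
Byte 2 = 0x0A: mode=DATA remaining=8 emitted=0 chunks_done=0
Byte 3 = 'o': mode=DATA remaining=7 emitted=1 chunks_done=0
Byte 4 = 'r': mode=DATA remaining=6 emitted=2 chunks_done=0
Byte 5 = '2': mode=DATA remaining=5 emitted=3 chunks_done=0
Byte 6 = '0': mode=DATA remaining=4 emitted=4 chunks_done=0
Byte 7 = 'u': mode=DATA remaining=3 emitted=5 chunks_done=0
Byte 8 = 'y': mode=DATA remaining=2 emitted=6 chunks_done=0
Byte 9 = 'e': mode=DATA remaining=1 emitted=7 chunks_done=0
Byte 10 = '2': mode=DATA_DONE remaining=0 emitted=8 chunks_done=0
Byte 11 = 0x0D: mode=DATA_CR remaining=0 emitted=8 chunks_done=0
Byte 12 = 0x0A: mode=SIZE remaining=0 emitted=8 chunks_done=1
Byte 13 = '3': mode=SIZE remaining=0 emitted=8 chunks_done=1
Byte 14 = 0x0D: mode=SIZE_CR remaining=0 emitted=8 chunks_done=1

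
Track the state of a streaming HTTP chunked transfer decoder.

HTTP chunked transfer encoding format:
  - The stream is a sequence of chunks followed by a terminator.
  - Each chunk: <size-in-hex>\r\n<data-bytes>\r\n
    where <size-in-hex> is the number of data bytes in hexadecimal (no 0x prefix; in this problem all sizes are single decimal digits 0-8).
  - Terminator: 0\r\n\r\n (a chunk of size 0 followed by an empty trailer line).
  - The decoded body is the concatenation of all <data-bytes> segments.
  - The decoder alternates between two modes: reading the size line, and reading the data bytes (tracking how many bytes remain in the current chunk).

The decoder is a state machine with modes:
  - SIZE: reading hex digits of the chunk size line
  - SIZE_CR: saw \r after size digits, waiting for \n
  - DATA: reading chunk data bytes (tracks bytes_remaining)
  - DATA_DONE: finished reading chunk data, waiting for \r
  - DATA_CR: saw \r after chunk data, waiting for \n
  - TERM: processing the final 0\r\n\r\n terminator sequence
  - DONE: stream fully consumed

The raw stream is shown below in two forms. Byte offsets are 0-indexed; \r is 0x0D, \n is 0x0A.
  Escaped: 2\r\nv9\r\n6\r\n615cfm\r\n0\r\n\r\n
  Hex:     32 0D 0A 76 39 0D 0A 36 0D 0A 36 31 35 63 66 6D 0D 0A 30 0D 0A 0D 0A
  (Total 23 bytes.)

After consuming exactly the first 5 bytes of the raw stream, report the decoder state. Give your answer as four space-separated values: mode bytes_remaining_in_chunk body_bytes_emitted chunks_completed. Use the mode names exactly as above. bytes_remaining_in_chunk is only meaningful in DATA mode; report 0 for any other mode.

Answer: DATA_DONE 0 2 0

Derivation:
Byte 0 = '2': mode=SIZE remaining=0 emitted=0 chunks_done=0
Byte 1 = 0x0D: mode=SIZE_CR remaining=0 emitted=0 chunks_done=0
Byte 2 = 0x0A: mode=DATA remaining=2 emitted=0 chunks_done=0
Byte 3 = 'v': mode=DATA remaining=1 emitted=1 chunks_done=0
Byte 4 = '9': mode=DATA_DONE remaining=0 emitted=2 chunks_done=0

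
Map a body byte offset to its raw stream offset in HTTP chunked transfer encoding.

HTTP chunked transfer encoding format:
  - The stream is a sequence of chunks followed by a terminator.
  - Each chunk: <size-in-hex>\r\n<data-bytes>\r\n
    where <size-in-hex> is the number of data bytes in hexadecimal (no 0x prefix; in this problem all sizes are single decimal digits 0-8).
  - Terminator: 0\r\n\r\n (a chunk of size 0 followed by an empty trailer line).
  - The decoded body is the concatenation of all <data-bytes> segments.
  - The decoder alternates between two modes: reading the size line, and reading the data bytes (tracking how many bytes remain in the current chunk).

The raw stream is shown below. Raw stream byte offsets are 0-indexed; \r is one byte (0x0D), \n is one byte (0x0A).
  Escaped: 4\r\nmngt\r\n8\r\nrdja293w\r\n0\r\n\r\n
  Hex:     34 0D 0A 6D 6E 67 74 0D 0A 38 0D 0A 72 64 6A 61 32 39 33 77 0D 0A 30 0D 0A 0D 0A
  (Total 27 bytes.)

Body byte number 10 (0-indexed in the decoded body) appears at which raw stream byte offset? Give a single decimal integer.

Answer: 18

Derivation:
Chunk 1: stream[0..1]='4' size=0x4=4, data at stream[3..7]='mngt' -> body[0..4], body so far='mngt'
Chunk 2: stream[9..10]='8' size=0x8=8, data at stream[12..20]='rdja293w' -> body[4..12], body so far='mngtrdja293w'
Chunk 3: stream[22..23]='0' size=0 (terminator). Final body='mngtrdja293w' (12 bytes)
Body byte 10 at stream offset 18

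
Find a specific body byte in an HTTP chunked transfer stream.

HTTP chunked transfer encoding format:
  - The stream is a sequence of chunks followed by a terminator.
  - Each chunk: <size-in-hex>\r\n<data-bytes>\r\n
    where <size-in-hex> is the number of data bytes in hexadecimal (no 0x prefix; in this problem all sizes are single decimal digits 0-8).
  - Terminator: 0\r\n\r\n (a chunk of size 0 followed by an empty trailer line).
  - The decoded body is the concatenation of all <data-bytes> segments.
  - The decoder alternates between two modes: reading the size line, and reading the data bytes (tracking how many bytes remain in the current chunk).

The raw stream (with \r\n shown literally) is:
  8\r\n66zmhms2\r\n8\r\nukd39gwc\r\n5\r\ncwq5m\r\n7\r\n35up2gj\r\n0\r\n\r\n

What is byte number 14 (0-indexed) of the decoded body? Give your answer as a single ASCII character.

Answer: w

Derivation:
Chunk 1: stream[0..1]='8' size=0x8=8, data at stream[3..11]='66zmhms2' -> body[0..8], body so far='66zmhms2'
Chunk 2: stream[13..14]='8' size=0x8=8, data at stream[16..24]='ukd39gwc' -> body[8..16], body so far='66zmhms2ukd39gwc'
Chunk 3: stream[26..27]='5' size=0x5=5, data at stream[29..34]='cwq5m' -> body[16..21], body so far='66zmhms2ukd39gwccwq5m'
Chunk 4: stream[36..37]='7' size=0x7=7, data at stream[39..46]='35up2gj' -> body[21..28], body so far='66zmhms2ukd39gwccwq5m35up2gj'
Chunk 5: stream[48..49]='0' size=0 (terminator). Final body='66zmhms2ukd39gwccwq5m35up2gj' (28 bytes)
Body byte 14 = 'w'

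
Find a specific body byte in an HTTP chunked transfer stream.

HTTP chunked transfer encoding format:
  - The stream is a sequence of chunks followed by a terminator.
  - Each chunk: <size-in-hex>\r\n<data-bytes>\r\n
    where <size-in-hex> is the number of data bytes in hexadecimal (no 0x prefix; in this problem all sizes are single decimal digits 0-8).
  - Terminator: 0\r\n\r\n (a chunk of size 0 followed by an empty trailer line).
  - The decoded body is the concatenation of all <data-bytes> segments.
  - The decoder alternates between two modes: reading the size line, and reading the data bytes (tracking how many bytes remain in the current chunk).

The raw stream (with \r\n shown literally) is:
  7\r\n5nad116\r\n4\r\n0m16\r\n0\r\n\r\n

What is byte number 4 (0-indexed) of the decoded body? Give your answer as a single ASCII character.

Chunk 1: stream[0..1]='7' size=0x7=7, data at stream[3..10]='5nad116' -> body[0..7], body so far='5nad116'
Chunk 2: stream[12..13]='4' size=0x4=4, data at stream[15..19]='0m16' -> body[7..11], body so far='5nad1160m16'
Chunk 3: stream[21..22]='0' size=0 (terminator). Final body='5nad1160m16' (11 bytes)
Body byte 4 = '1'

Answer: 1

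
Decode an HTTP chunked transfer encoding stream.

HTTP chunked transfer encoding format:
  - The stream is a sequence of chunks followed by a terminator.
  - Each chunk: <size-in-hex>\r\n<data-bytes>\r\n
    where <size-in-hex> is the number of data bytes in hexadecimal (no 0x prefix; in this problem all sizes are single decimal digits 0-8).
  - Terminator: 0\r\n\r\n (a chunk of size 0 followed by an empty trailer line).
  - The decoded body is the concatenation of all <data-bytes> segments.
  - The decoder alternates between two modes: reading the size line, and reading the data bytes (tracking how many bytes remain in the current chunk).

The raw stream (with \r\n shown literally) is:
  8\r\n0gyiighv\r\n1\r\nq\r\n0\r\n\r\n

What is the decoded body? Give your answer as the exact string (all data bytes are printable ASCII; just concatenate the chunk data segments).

Chunk 1: stream[0..1]='8' size=0x8=8, data at stream[3..11]='0gyiighv' -> body[0..8], body so far='0gyiighv'
Chunk 2: stream[13..14]='1' size=0x1=1, data at stream[16..17]='q' -> body[8..9], body so far='0gyiighvq'
Chunk 3: stream[19..20]='0' size=0 (terminator). Final body='0gyiighvq' (9 bytes)

Answer: 0gyiighvq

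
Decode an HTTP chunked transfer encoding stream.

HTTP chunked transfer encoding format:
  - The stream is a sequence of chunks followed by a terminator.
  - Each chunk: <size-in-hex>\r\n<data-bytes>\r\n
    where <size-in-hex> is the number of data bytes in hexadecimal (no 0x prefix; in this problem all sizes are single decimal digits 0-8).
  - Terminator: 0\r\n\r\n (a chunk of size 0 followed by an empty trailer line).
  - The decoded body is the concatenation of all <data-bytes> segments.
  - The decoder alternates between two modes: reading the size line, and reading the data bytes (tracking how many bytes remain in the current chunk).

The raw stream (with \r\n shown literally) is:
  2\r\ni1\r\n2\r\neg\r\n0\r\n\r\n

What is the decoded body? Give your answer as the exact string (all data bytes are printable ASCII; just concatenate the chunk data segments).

Chunk 1: stream[0..1]='2' size=0x2=2, data at stream[3..5]='i1' -> body[0..2], body so far='i1'
Chunk 2: stream[7..8]='2' size=0x2=2, data at stream[10..12]='eg' -> body[2..4], body so far='i1eg'
Chunk 3: stream[14..15]='0' size=0 (terminator). Final body='i1eg' (4 bytes)

Answer: i1eg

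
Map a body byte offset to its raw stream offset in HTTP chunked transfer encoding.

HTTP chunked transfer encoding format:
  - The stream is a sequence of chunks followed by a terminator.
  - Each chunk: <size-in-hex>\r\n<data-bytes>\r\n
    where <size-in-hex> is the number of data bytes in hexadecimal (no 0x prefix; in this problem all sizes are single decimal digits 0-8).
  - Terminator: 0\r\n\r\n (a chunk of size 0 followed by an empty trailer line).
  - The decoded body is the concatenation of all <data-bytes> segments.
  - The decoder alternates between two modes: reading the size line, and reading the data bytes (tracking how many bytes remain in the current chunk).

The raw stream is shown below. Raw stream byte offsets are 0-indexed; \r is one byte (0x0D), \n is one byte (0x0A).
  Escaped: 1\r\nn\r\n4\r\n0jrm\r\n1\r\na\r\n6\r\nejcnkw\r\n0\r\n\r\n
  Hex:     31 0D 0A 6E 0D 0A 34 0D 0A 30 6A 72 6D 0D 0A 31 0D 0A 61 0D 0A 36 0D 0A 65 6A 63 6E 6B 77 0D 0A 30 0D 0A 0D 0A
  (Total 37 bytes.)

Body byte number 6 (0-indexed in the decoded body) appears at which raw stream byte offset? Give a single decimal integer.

Chunk 1: stream[0..1]='1' size=0x1=1, data at stream[3..4]='n' -> body[0..1], body so far='n'
Chunk 2: stream[6..7]='4' size=0x4=4, data at stream[9..13]='0jrm' -> body[1..5], body so far='n0jrm'
Chunk 3: stream[15..16]='1' size=0x1=1, data at stream[18..19]='a' -> body[5..6], body so far='n0jrma'
Chunk 4: stream[21..22]='6' size=0x6=6, data at stream[24..30]='ejcnkw' -> body[6..12], body so far='n0jrmaejcnkw'
Chunk 5: stream[32..33]='0' size=0 (terminator). Final body='n0jrmaejcnkw' (12 bytes)
Body byte 6 at stream offset 24

Answer: 24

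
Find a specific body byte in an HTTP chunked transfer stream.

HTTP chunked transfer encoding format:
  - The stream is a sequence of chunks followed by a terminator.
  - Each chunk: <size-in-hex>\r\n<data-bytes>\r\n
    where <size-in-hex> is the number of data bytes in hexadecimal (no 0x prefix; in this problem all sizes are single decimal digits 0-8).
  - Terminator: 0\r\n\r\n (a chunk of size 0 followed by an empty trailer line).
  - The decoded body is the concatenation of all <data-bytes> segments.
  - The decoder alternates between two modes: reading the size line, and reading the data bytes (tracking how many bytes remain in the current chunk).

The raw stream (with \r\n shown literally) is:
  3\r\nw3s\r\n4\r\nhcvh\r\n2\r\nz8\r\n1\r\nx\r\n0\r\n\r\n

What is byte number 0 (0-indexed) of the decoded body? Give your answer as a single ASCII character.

Chunk 1: stream[0..1]='3' size=0x3=3, data at stream[3..6]='w3s' -> body[0..3], body so far='w3s'
Chunk 2: stream[8..9]='4' size=0x4=4, data at stream[11..15]='hcvh' -> body[3..7], body so far='w3shcvh'
Chunk 3: stream[17..18]='2' size=0x2=2, data at stream[20..22]='z8' -> body[7..9], body so far='w3shcvhz8'
Chunk 4: stream[24..25]='1' size=0x1=1, data at stream[27..28]='x' -> body[9..10], body so far='w3shcvhz8x'
Chunk 5: stream[30..31]='0' size=0 (terminator). Final body='w3shcvhz8x' (10 bytes)
Body byte 0 = 'w'

Answer: w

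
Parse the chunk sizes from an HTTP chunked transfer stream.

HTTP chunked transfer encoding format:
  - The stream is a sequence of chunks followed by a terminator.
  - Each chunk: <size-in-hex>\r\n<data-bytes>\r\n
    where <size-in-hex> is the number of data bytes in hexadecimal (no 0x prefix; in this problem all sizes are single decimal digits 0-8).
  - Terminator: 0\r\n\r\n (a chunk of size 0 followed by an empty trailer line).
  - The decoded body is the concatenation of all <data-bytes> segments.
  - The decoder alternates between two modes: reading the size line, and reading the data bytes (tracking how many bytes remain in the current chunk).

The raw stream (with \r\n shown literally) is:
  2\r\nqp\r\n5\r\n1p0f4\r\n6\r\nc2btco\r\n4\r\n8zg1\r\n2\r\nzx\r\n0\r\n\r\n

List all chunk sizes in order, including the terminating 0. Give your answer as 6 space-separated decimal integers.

Answer: 2 5 6 4 2 0

Derivation:
Chunk 1: stream[0..1]='2' size=0x2=2, data at stream[3..5]='qp' -> body[0..2], body so far='qp'
Chunk 2: stream[7..8]='5' size=0x5=5, data at stream[10..15]='1p0f4' -> body[2..7], body so far='qp1p0f4'
Chunk 3: stream[17..18]='6' size=0x6=6, data at stream[20..26]='c2btco' -> body[7..13], body so far='qp1p0f4c2btco'
Chunk 4: stream[28..29]='4' size=0x4=4, data at stream[31..35]='8zg1' -> body[13..17], body so far='qp1p0f4c2btco8zg1'
Chunk 5: stream[37..38]='2' size=0x2=2, data at stream[40..42]='zx' -> body[17..19], body so far='qp1p0f4c2btco8zg1zx'
Chunk 6: stream[44..45]='0' size=0 (terminator). Final body='qp1p0f4c2btco8zg1zx' (19 bytes)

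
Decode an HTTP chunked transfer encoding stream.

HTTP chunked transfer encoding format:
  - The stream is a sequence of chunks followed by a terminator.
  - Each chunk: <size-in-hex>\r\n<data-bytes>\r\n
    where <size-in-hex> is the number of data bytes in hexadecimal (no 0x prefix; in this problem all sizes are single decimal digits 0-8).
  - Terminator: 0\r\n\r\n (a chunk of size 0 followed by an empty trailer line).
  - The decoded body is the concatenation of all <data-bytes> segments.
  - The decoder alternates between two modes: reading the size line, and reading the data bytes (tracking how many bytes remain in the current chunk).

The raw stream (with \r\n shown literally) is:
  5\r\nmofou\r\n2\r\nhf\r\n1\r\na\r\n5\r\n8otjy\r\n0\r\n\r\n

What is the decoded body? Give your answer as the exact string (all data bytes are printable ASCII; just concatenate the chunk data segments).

Chunk 1: stream[0..1]='5' size=0x5=5, data at stream[3..8]='mofou' -> body[0..5], body so far='mofou'
Chunk 2: stream[10..11]='2' size=0x2=2, data at stream[13..15]='hf' -> body[5..7], body so far='mofouhf'
Chunk 3: stream[17..18]='1' size=0x1=1, data at stream[20..21]='a' -> body[7..8], body so far='mofouhfa'
Chunk 4: stream[23..24]='5' size=0x5=5, data at stream[26..31]='8otjy' -> body[8..13], body so far='mofouhfa8otjy'
Chunk 5: stream[33..34]='0' size=0 (terminator). Final body='mofouhfa8otjy' (13 bytes)

Answer: mofouhfa8otjy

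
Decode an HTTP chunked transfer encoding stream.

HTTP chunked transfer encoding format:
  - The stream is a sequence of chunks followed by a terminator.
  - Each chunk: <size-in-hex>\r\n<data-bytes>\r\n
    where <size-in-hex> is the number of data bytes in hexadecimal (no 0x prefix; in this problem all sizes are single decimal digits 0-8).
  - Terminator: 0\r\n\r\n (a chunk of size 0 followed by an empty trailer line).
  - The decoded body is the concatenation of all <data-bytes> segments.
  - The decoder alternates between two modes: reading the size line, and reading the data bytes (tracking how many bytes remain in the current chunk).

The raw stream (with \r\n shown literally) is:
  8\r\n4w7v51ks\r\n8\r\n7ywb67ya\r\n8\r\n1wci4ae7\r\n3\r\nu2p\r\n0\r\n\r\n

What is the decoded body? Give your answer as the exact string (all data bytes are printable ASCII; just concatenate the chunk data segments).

Answer: 4w7v51ks7ywb67ya1wci4ae7u2p

Derivation:
Chunk 1: stream[0..1]='8' size=0x8=8, data at stream[3..11]='4w7v51ks' -> body[0..8], body so far='4w7v51ks'
Chunk 2: stream[13..14]='8' size=0x8=8, data at stream[16..24]='7ywb67ya' -> body[8..16], body so far='4w7v51ks7ywb67ya'
Chunk 3: stream[26..27]='8' size=0x8=8, data at stream[29..37]='1wci4ae7' -> body[16..24], body so far='4w7v51ks7ywb67ya1wci4ae7'
Chunk 4: stream[39..40]='3' size=0x3=3, data at stream[42..45]='u2p' -> body[24..27], body so far='4w7v51ks7ywb67ya1wci4ae7u2p'
Chunk 5: stream[47..48]='0' size=0 (terminator). Final body='4w7v51ks7ywb67ya1wci4ae7u2p' (27 bytes)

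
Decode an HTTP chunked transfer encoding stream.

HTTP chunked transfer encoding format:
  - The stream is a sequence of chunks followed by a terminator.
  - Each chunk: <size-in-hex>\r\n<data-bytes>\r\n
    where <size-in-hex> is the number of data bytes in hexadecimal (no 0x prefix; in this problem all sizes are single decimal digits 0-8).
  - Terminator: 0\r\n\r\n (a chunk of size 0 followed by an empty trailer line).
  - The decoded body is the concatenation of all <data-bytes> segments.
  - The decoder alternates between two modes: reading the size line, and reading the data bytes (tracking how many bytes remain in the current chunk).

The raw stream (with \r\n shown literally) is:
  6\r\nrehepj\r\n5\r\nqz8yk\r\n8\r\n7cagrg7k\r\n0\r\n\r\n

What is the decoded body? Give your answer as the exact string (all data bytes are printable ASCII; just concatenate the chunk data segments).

Chunk 1: stream[0..1]='6' size=0x6=6, data at stream[3..9]='rehepj' -> body[0..6], body so far='rehepj'
Chunk 2: stream[11..12]='5' size=0x5=5, data at stream[14..19]='qz8yk' -> body[6..11], body so far='rehepjqz8yk'
Chunk 3: stream[21..22]='8' size=0x8=8, data at stream[24..32]='7cagrg7k' -> body[11..19], body so far='rehepjqz8yk7cagrg7k'
Chunk 4: stream[34..35]='0' size=0 (terminator). Final body='rehepjqz8yk7cagrg7k' (19 bytes)

Answer: rehepjqz8yk7cagrg7k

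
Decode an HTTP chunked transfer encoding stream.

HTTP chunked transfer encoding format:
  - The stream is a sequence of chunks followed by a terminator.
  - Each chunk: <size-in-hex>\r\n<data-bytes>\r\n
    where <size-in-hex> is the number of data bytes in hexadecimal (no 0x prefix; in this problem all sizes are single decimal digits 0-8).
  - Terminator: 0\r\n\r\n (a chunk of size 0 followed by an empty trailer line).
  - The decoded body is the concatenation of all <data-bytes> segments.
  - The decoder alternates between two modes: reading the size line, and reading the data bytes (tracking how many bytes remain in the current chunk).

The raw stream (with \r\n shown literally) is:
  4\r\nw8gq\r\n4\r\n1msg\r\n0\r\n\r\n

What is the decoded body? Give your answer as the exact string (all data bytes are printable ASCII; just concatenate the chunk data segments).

Answer: w8gq1msg

Derivation:
Chunk 1: stream[0..1]='4' size=0x4=4, data at stream[3..7]='w8gq' -> body[0..4], body so far='w8gq'
Chunk 2: stream[9..10]='4' size=0x4=4, data at stream[12..16]='1msg' -> body[4..8], body so far='w8gq1msg'
Chunk 3: stream[18..19]='0' size=0 (terminator). Final body='w8gq1msg' (8 bytes)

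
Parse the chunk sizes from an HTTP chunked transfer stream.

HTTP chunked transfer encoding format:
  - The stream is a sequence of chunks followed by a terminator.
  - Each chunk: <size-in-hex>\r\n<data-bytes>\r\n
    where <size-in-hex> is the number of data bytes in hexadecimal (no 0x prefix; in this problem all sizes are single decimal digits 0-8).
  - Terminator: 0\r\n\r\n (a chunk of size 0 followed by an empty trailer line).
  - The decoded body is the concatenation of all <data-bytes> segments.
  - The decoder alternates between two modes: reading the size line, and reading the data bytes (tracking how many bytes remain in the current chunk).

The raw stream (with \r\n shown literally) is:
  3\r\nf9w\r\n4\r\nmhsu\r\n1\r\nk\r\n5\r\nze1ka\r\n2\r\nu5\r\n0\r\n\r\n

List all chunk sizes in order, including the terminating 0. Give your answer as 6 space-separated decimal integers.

Chunk 1: stream[0..1]='3' size=0x3=3, data at stream[3..6]='f9w' -> body[0..3], body so far='f9w'
Chunk 2: stream[8..9]='4' size=0x4=4, data at stream[11..15]='mhsu' -> body[3..7], body so far='f9wmhsu'
Chunk 3: stream[17..18]='1' size=0x1=1, data at stream[20..21]='k' -> body[7..8], body so far='f9wmhsuk'
Chunk 4: stream[23..24]='5' size=0x5=5, data at stream[26..31]='ze1ka' -> body[8..13], body so far='f9wmhsukze1ka'
Chunk 5: stream[33..34]='2' size=0x2=2, data at stream[36..38]='u5' -> body[13..15], body so far='f9wmhsukze1kau5'
Chunk 6: stream[40..41]='0' size=0 (terminator). Final body='f9wmhsukze1kau5' (15 bytes)

Answer: 3 4 1 5 2 0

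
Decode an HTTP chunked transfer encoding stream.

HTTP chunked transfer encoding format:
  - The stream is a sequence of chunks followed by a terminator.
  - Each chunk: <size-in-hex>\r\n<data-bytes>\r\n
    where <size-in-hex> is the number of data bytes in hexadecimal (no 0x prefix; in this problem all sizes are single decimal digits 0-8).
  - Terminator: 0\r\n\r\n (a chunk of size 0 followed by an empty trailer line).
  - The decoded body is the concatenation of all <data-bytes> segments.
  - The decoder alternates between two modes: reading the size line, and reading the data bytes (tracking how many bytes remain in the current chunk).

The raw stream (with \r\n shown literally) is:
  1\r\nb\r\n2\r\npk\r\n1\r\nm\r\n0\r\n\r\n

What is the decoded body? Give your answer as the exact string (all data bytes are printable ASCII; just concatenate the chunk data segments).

Answer: bpkm

Derivation:
Chunk 1: stream[0..1]='1' size=0x1=1, data at stream[3..4]='b' -> body[0..1], body so far='b'
Chunk 2: stream[6..7]='2' size=0x2=2, data at stream[9..11]='pk' -> body[1..3], body so far='bpk'
Chunk 3: stream[13..14]='1' size=0x1=1, data at stream[16..17]='m' -> body[3..4], body so far='bpkm'
Chunk 4: stream[19..20]='0' size=0 (terminator). Final body='bpkm' (4 bytes)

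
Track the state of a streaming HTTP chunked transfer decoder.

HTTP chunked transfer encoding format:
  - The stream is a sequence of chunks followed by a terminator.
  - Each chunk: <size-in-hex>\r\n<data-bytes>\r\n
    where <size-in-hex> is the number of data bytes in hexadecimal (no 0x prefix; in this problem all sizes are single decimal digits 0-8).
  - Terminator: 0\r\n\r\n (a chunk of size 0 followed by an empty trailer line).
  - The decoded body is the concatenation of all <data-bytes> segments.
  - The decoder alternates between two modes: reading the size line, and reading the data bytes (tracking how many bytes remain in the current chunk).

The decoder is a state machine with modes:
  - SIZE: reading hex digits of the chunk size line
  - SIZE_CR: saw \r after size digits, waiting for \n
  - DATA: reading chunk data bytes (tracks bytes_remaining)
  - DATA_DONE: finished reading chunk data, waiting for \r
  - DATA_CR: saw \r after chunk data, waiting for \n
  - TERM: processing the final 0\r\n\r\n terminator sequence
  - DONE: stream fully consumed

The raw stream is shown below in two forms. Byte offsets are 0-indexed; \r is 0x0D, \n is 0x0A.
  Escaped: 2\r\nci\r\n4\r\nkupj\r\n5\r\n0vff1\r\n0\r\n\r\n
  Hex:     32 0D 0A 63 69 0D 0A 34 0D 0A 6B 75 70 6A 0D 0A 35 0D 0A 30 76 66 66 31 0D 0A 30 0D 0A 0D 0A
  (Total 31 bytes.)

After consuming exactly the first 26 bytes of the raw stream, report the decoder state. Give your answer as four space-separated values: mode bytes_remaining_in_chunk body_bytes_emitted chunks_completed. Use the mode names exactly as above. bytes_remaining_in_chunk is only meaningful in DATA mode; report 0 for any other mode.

Byte 0 = '2': mode=SIZE remaining=0 emitted=0 chunks_done=0
Byte 1 = 0x0D: mode=SIZE_CR remaining=0 emitted=0 chunks_done=0
Byte 2 = 0x0A: mode=DATA remaining=2 emitted=0 chunks_done=0
Byte 3 = 'c': mode=DATA remaining=1 emitted=1 chunks_done=0
Byte 4 = 'i': mode=DATA_DONE remaining=0 emitted=2 chunks_done=0
Byte 5 = 0x0D: mode=DATA_CR remaining=0 emitted=2 chunks_done=0
Byte 6 = 0x0A: mode=SIZE remaining=0 emitted=2 chunks_done=1
Byte 7 = '4': mode=SIZE remaining=0 emitted=2 chunks_done=1
Byte 8 = 0x0D: mode=SIZE_CR remaining=0 emitted=2 chunks_done=1
Byte 9 = 0x0A: mode=DATA remaining=4 emitted=2 chunks_done=1
Byte 10 = 'k': mode=DATA remaining=3 emitted=3 chunks_done=1
Byte 11 = 'u': mode=DATA remaining=2 emitted=4 chunks_done=1
Byte 12 = 'p': mode=DATA remaining=1 emitted=5 chunks_done=1
Byte 13 = 'j': mode=DATA_DONE remaining=0 emitted=6 chunks_done=1
Byte 14 = 0x0D: mode=DATA_CR remaining=0 emitted=6 chunks_done=1
Byte 15 = 0x0A: mode=SIZE remaining=0 emitted=6 chunks_done=2
Byte 16 = '5': mode=SIZE remaining=0 emitted=6 chunks_done=2
Byte 17 = 0x0D: mode=SIZE_CR remaining=0 emitted=6 chunks_done=2
Byte 18 = 0x0A: mode=DATA remaining=5 emitted=6 chunks_done=2
Byte 19 = '0': mode=DATA remaining=4 emitted=7 chunks_done=2
Byte 20 = 'v': mode=DATA remaining=3 emitted=8 chunks_done=2
Byte 21 = 'f': mode=DATA remaining=2 emitted=9 chunks_done=2
Byte 22 = 'f': mode=DATA remaining=1 emitted=10 chunks_done=2
Byte 23 = '1': mode=DATA_DONE remaining=0 emitted=11 chunks_done=2
Byte 24 = 0x0D: mode=DATA_CR remaining=0 emitted=11 chunks_done=2
Byte 25 = 0x0A: mode=SIZE remaining=0 emitted=11 chunks_done=3

Answer: SIZE 0 11 3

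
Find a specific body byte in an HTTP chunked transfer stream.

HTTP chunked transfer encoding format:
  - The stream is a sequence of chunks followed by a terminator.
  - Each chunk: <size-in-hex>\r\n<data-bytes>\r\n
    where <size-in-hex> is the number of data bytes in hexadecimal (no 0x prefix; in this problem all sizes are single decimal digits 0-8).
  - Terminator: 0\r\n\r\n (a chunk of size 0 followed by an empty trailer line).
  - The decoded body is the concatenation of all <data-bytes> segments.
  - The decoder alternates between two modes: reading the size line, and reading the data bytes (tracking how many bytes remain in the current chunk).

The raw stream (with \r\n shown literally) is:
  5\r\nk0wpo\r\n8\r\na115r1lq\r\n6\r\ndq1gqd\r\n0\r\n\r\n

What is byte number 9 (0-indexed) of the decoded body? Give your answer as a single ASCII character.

Answer: r

Derivation:
Chunk 1: stream[0..1]='5' size=0x5=5, data at stream[3..8]='k0wpo' -> body[0..5], body so far='k0wpo'
Chunk 2: stream[10..11]='8' size=0x8=8, data at stream[13..21]='a115r1lq' -> body[5..13], body so far='k0wpoa115r1lq'
Chunk 3: stream[23..24]='6' size=0x6=6, data at stream[26..32]='dq1gqd' -> body[13..19], body so far='k0wpoa115r1lqdq1gqd'
Chunk 4: stream[34..35]='0' size=0 (terminator). Final body='k0wpoa115r1lqdq1gqd' (19 bytes)
Body byte 9 = 'r'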